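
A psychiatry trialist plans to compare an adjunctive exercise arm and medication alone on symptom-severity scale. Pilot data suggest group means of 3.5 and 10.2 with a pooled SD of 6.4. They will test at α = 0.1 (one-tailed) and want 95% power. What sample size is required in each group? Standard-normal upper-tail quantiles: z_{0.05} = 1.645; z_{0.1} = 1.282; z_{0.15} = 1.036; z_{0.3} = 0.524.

n = 16 per group

Cohen's d = |M₁ − M₂| / SD_pooled = |3.5 − 10.2| / 6.4 = 6.7 / 6.4 = 1.047.
For two independent groups with equal n: n = 2·((z_{α} + z_β) / d)².
z_{α} + z_β = 1.282 + 1.645 = 2.927.
n = 2 × (2.927 / 1.047)² = 2 × 2.796² = 2 × 7.82 = 15.6.
Round up to the next whole participant.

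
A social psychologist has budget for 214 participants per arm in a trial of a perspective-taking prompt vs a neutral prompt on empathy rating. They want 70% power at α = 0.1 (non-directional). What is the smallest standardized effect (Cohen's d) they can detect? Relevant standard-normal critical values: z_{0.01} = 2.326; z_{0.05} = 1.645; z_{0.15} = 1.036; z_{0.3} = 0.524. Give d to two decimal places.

For two independent groups of n = 214 each: d_min = (z_{α/2} + z_β)·√(2/n).
z-sum = 1.645 + 0.524 = 2.169.
d_min = 2.169 × √(2/214) = 2.169 × 0.0967 = 0.210.

d_min ≈ 0.21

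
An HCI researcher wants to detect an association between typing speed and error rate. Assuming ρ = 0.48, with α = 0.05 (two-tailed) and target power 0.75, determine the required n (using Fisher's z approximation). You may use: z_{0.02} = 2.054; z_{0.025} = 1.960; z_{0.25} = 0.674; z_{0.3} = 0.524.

n = 29

Fisher's z: C = ½·ln((1+r)/(1−r)) = ½·ln(2.8462) = 0.5230.
n = ((z_{α/2} + z_β)/C)² + 3.
(1.960 + 0.674) / 0.5230 = 2.634 / 0.5230 = 5.036.
n = 5.036² + 3 = 25.36 + 3 = 28.4.
Round up.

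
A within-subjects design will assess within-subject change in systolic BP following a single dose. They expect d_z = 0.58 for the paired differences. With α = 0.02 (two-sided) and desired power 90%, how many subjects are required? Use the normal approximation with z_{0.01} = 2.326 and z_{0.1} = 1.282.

For a paired (one-sample on differences) test: n = ((z_{α/2} + z_β) / d)².
z_{α/2} + z_β = 2.326 + 1.282 = 3.608.
n = (3.608 / 0.58)² = 6.221² = 38.70.
Round up.

n = 39 pairs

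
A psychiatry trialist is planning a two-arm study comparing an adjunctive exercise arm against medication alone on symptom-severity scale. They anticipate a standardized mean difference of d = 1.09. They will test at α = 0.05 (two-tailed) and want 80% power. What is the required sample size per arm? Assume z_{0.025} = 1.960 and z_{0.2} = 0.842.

n = 14 per group

For two independent groups with equal n: n = 2·((z_{α/2} + z_β) / d)².
z_{α/2} + z_β = 1.960 + 0.842 = 2.802.
n = 2 × (2.802 / 1.09)² = 2 × 2.571² = 2 × 6.61 = 13.2.
Round up to the next whole participant.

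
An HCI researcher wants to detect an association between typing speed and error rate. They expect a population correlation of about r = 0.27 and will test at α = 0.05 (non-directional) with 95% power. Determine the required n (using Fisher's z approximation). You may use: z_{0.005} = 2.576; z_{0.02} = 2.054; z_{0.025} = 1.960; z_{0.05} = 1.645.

n = 173

Fisher's z: C = ½·ln((1+r)/(1−r)) = ½·ln(1.7397) = 0.2769.
n = ((z_{α/2} + z_β)/C)² + 3.
(1.960 + 1.645) / 0.2769 = 3.605 / 0.2769 = 13.019.
n = 13.019² + 3 = 169.50 + 3 = 172.5.
Round up.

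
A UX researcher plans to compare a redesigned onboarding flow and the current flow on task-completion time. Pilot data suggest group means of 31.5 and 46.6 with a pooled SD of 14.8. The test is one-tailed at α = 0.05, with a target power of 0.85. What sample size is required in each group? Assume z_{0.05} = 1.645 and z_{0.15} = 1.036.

n = 14 per group

Cohen's d = |M₁ − M₂| / SD_pooled = |31.5 − 46.6| / 14.8 = 15.1 / 14.8 = 1.020.
For two independent groups with equal n: n = 2·((z_{α} + z_β) / d)².
z_{α} + z_β = 1.645 + 1.036 = 2.681.
n = 2 × (2.681 / 1.020)² = 2 × 2.628² = 2 × 6.91 = 13.8.
Round up to the next whole participant.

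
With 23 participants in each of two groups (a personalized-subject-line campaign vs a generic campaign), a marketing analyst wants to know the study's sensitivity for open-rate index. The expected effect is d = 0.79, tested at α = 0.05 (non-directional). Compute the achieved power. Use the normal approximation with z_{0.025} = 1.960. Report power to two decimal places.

power ≈ 0.76

For two equal groups, power = Φ(d·√(n/2) − z_{α/2}).
d·√(n/2) = 0.79 × √(23/2) = 0.79 × 3.391 = 2.679.
z_β = 2.679 − 1.960 = 0.719.
Power = Φ(0.719) = 0.764.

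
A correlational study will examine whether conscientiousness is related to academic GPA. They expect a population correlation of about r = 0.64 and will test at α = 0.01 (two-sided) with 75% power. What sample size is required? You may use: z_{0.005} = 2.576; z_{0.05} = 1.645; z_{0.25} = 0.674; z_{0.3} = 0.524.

n = 22

Fisher's z: C = ½·ln((1+r)/(1−r)) = ½·ln(4.5556) = 0.7582.
n = ((z_{α/2} + z_β)/C)² + 3.
(2.576 + 0.674) / 0.7582 = 3.250 / 0.7582 = 4.286.
n = 4.286² + 3 = 18.37 + 3 = 21.4.
Round up.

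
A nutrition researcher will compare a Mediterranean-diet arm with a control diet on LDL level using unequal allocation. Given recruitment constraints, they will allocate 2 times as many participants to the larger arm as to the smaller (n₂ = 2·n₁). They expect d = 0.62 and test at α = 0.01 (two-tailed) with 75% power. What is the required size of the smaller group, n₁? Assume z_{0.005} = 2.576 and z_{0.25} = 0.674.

n₁ = 42

With allocation ratio k = n₂/n₁ = 2, Var(x̄₁−x̄₂) = σ²(1/n₁ + 1/(k·n₁)) = σ²·(k+1)/(k·n₁).
So n₁ = (1 + 1/k)·((z_{α/2} + z_β)/d)² = 1.500 × (3.250/0.62)².
n₁ = 1.500 × 27.48 = 41.2.
Round up: n₁ = 42, giving n₂ = 2 × 42 = 84.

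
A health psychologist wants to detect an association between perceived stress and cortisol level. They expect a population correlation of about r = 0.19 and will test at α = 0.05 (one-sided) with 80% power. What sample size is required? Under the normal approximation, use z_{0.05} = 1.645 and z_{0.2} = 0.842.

n = 171

Fisher's z: C = ½·ln((1+r)/(1−r)) = ½·ln(1.4691) = 0.1923.
n = ((z_{α} + z_β)/C)² + 3.
(1.645 + 0.842) / 0.1923 = 2.487 / 0.1923 = 12.933.
n = 12.933² + 3 = 167.26 + 3 = 170.3.
Round up.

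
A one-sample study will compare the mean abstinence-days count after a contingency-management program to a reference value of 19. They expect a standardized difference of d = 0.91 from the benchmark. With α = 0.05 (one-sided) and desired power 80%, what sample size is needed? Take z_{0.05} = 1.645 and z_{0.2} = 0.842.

For a one-sample test: n = ((z_{α} + z_β) / d)².
z_{α} + z_β = 1.645 + 0.842 = 2.487.
n = (2.487 / 0.91)² = 2.733² = 7.47.
Round up.

n = 8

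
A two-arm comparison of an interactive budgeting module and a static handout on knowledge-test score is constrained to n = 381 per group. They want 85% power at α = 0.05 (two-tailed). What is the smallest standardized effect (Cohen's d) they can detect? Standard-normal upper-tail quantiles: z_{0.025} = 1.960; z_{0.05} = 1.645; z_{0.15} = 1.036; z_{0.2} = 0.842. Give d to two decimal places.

d_min ≈ 0.22

For two independent groups of n = 381 each: d_min = (z_{α/2} + z_β)·√(2/n).
z-sum = 1.960 + 1.036 = 2.996.
d_min = 2.996 × √(2/381) = 2.996 × 0.0725 = 0.217.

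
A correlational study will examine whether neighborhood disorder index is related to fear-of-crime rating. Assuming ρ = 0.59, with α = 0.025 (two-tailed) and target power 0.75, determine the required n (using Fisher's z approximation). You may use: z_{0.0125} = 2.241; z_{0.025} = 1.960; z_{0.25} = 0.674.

n = 22

Fisher's z: C = ½·ln((1+r)/(1−r)) = ½·ln(3.8780) = 0.6777.
n = ((z_{α/2} + z_β)/C)² + 3.
(2.241 + 0.674) / 0.6777 = 2.915 / 0.6777 = 4.301.
n = 4.301² + 3 = 18.50 + 3 = 21.5.
Round up.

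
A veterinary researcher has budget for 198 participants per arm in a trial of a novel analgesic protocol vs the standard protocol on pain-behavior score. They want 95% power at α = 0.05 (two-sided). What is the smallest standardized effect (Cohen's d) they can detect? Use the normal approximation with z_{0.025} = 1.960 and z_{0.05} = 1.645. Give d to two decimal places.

d_min ≈ 0.36

For two independent groups of n = 198 each: d_min = (z_{α/2} + z_β)·√(2/n).
z-sum = 1.960 + 1.645 = 3.605.
d_min = 3.605 × √(2/198) = 3.605 × 0.1005 = 0.362.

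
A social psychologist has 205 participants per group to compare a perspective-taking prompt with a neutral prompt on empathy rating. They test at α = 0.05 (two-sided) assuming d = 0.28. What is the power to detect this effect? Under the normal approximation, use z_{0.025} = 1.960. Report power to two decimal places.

power ≈ 0.81

For two equal groups, power = Φ(d·√(n/2) − z_{α/2}).
d·√(n/2) = 0.28 × √(205/2) = 0.28 × 10.124 = 2.835.
z_β = 2.835 − 1.960 = 0.875.
Power = Φ(0.875) = 0.809.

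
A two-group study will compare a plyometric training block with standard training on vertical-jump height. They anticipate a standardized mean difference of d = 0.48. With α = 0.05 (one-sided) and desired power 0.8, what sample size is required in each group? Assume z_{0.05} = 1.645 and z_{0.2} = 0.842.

For two independent groups with equal n: n = 2·((z_{α} + z_β) / d)².
z_{α} + z_β = 1.645 + 0.842 = 2.487.
n = 2 × (2.487 / 0.48)² = 2 × 5.181² = 2 × 26.85 = 53.7.
Round up to the next whole participant.

n = 54 per group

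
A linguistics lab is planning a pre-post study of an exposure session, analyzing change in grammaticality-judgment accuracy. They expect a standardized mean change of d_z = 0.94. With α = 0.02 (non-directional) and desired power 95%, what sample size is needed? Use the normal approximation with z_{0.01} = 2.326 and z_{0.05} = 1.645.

n = 18 pairs

For a paired (one-sample on differences) test: n = ((z_{α/2} + z_β) / d)².
z_{α/2} + z_β = 2.326 + 1.645 = 3.971.
n = (3.971 / 0.94)² = 4.224² = 17.85.
Round up.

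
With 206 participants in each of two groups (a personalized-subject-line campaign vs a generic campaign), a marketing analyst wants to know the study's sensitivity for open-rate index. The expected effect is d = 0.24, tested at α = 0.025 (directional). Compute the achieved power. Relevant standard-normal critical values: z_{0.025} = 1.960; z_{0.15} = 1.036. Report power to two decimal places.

For two equal groups, power = Φ(d·√(n/2) − z_{α}).
d·√(n/2) = 0.24 × √(206/2) = 0.24 × 10.149 = 2.436.
z_β = 2.436 − 1.960 = 0.476.
Power = Φ(0.476) = 0.683.

power ≈ 0.68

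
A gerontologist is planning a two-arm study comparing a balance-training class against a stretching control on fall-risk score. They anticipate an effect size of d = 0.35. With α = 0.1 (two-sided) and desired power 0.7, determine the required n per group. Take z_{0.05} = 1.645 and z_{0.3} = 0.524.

For two independent groups with equal n: n = 2·((z_{α/2} + z_β) / d)².
z_{α/2} + z_β = 1.645 + 0.524 = 2.169.
n = 2 × (2.169 / 0.35)² = 2 × 6.197² = 2 × 38.40 = 76.8.
Round up to the next whole participant.

n = 77 per group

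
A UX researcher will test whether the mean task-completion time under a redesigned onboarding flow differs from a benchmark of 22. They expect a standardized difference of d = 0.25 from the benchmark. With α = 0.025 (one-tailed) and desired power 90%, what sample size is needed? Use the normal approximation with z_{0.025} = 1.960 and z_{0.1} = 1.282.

For a one-sample test: n = ((z_{α} + z_β) / d)².
z_{α} + z_β = 1.960 + 1.282 = 3.242.
n = (3.242 / 0.25)² = 12.968² = 168.17.
Round up.

n = 169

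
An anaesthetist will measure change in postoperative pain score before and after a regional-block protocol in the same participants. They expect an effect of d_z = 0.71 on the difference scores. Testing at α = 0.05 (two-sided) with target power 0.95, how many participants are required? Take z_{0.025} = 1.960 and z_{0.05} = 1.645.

For a paired (one-sample on differences) test: n = ((z_{α/2} + z_β) / d)².
z_{α/2} + z_β = 1.960 + 1.645 = 3.605.
n = (3.605 / 0.71)² = 5.077² = 25.78.
Round up.

n = 26 pairs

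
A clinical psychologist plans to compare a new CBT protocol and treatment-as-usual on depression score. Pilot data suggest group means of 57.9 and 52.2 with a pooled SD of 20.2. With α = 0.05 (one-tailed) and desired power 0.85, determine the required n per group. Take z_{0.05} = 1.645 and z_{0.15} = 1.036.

Cohen's d = |M₁ − M₂| / SD_pooled = |57.9 − 52.2| / 20.2 = 5.7 / 20.2 = 0.282.
For two independent groups with equal n: n = 2·((z_{α} + z_β) / d)².
z_{α} + z_β = 1.645 + 1.036 = 2.681.
n = 2 × (2.681 / 0.282)² = 2 × 9.507² = 2 × 90.38 = 180.8.
Round up to the next whole participant.

n = 181 per group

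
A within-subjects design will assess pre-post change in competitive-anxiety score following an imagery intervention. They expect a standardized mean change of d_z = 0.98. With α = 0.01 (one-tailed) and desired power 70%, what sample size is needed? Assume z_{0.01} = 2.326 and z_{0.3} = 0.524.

For a paired (one-sample on differences) test: n = ((z_{α} + z_β) / d)².
z_{α} + z_β = 2.326 + 0.524 = 2.850.
n = (2.850 / 0.98)² = 2.908² = 8.46.
Round up.

n = 9 pairs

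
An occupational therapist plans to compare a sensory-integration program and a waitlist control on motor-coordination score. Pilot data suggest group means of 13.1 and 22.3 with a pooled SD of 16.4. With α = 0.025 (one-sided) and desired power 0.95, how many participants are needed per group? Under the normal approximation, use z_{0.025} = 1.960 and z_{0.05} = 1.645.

Cohen's d = |M₁ − M₂| / SD_pooled = |13.1 − 22.3| / 16.4 = 9.2 / 16.4 = 0.561.
For two independent groups with equal n: n = 2·((z_{α} + z_β) / d)².
z_{α} + z_β = 1.960 + 1.645 = 3.605.
n = 2 × (3.605 / 0.561)² = 2 × 6.426² = 2 × 41.29 = 82.6.
Round up to the next whole participant.

n = 83 per group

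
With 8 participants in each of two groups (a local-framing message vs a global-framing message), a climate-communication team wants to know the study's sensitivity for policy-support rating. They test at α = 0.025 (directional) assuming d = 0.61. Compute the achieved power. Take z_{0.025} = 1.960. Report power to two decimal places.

power ≈ 0.23

For two equal groups, power = Φ(d·√(n/2) − z_{α}).
d·√(n/2) = 0.61 × √(8/2) = 0.61 × 2.000 = 1.220.
z_β = 1.220 − 1.960 = -0.740.
Power = Φ(-0.740) = 0.230.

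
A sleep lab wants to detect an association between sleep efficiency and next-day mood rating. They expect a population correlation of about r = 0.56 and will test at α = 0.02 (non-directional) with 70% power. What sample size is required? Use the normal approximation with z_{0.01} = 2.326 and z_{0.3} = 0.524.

Fisher's z: C = ½·ln((1+r)/(1−r)) = ½·ln(3.5455) = 0.6328.
n = ((z_{α/2} + z_β)/C)² + 3.
(2.326 + 0.524) / 0.6328 = 2.850 / 0.6328 = 4.504.
n = 4.504² + 3 = 20.28 + 3 = 23.3.
Round up.

n = 24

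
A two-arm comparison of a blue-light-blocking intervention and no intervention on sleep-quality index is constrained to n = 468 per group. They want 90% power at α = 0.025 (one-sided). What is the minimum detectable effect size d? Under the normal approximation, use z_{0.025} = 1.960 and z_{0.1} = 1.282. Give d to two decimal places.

For two independent groups of n = 468 each: d_min = (z_{α} + z_β)·√(2/n).
z-sum = 1.960 + 1.282 = 3.242.
d_min = 3.242 × √(2/468) = 3.242 × 0.0654 = 0.212.

d_min ≈ 0.21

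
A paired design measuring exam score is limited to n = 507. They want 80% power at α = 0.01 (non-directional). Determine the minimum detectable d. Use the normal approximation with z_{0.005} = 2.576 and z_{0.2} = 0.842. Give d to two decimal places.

d_min ≈ 0.15

For a single sample (or paired design) of n = 507: d_min = (z_{α/2} + z_β)/√n.
z-sum = 2.576 + 0.842 = 3.418.
d_min = 3.418 / √507 = 3.418 / 22.517 = 0.152.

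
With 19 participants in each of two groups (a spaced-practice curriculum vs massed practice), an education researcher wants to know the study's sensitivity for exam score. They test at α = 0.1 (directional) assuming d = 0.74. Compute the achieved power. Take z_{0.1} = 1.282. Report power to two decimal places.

power ≈ 0.84

For two equal groups, power = Φ(d·√(n/2) − z_{α}).
d·√(n/2) = 0.74 × √(19/2) = 0.74 × 3.082 = 2.281.
z_β = 2.281 − 1.282 = 0.999.
Power = Φ(0.999) = 0.841.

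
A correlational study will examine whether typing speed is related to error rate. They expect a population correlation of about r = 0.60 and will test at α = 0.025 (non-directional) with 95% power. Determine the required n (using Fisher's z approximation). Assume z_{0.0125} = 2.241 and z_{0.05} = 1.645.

n = 35

Fisher's z: C = ½·ln((1+r)/(1−r)) = ½·ln(4.0000) = 0.6931.
n = ((z_{α/2} + z_β)/C)² + 3.
(2.241 + 1.645) / 0.6931 = 3.886 / 0.6931 = 5.607.
n = 5.607² + 3 = 31.44 + 3 = 34.4.
Round up.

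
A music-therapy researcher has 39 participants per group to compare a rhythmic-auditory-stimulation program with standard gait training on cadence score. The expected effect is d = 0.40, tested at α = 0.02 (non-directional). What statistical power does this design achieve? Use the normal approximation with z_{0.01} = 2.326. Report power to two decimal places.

power ≈ 0.29

For two equal groups, power = Φ(d·√(n/2) − z_{α/2}).
d·√(n/2) = 0.40 × √(39/2) = 0.40 × 4.416 = 1.766.
z_β = 1.766 − 2.326 = -0.560.
Power = Φ(-0.560) = 0.288.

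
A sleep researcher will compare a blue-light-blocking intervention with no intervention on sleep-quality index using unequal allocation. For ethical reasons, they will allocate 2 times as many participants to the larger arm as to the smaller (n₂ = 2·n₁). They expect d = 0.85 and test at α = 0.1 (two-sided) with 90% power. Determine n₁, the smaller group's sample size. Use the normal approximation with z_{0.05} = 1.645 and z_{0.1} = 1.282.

n₁ = 18

With allocation ratio k = n₂/n₁ = 2, Var(x̄₁−x̄₂) = σ²(1/n₁ + 1/(k·n₁)) = σ²·(k+1)/(k·n₁).
So n₁ = (1 + 1/k)·((z_{α/2} + z_β)/d)² = 1.500 × (2.927/0.85)².
n₁ = 1.500 × 11.86 = 17.8.
Round up: n₁ = 18, giving n₂ = 2 × 18 = 36.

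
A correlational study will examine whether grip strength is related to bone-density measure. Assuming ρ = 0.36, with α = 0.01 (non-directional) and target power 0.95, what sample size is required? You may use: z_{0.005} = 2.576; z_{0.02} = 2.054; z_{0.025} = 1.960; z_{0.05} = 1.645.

Fisher's z: C = ½·ln((1+r)/(1−r)) = ½·ln(2.1250) = 0.3769.
n = ((z_{α/2} + z_β)/C)² + 3.
(2.576 + 1.645) / 0.3769 = 4.221 / 0.3769 = 11.199.
n = 11.199² + 3 = 125.42 + 3 = 128.4.
Round up.

n = 129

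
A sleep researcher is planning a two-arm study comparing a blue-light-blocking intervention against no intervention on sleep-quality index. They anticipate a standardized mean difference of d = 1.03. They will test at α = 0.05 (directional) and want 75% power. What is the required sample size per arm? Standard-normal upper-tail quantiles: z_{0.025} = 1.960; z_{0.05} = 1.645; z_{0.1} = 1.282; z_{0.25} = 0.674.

For two independent groups with equal n: n = 2·((z_{α} + z_β) / d)².
z_{α} + z_β = 1.645 + 0.674 = 2.319.
n = 2 × (2.319 / 1.03)² = 2 × 2.251² = 2 × 5.07 = 10.1.
Round up to the next whole participant.

n = 11 per group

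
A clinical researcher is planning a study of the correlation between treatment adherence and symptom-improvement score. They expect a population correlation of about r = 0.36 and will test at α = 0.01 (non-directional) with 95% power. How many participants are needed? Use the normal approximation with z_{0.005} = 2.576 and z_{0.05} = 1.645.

Fisher's z: C = ½·ln((1+r)/(1−r)) = ½·ln(2.1250) = 0.3769.
n = ((z_{α/2} + z_β)/C)² + 3.
(2.576 + 1.645) / 0.3769 = 4.221 / 0.3769 = 11.199.
n = 11.199² + 3 = 125.42 + 3 = 128.4.
Round up.

n = 129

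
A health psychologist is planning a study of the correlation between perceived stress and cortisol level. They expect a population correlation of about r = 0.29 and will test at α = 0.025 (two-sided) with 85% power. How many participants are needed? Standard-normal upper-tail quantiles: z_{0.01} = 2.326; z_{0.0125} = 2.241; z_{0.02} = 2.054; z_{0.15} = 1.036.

n = 124

Fisher's z: C = ½·ln((1+r)/(1−r)) = ½·ln(1.8169) = 0.2986.
n = ((z_{α/2} + z_β)/C)² + 3.
(2.241 + 1.036) / 0.2986 = 3.277 / 0.2986 = 10.975.
n = 10.975² + 3 = 120.44 + 3 = 123.4.
Round up.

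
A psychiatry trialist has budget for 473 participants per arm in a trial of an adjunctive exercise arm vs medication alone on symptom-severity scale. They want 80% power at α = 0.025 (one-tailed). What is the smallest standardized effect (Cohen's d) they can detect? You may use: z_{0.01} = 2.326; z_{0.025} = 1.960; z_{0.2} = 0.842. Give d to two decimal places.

For two independent groups of n = 473 each: d_min = (z_{α} + z_β)·√(2/n).
z-sum = 1.960 + 0.842 = 2.802.
d_min = 2.802 × √(2/473) = 2.802 × 0.0650 = 0.182.

d_min ≈ 0.18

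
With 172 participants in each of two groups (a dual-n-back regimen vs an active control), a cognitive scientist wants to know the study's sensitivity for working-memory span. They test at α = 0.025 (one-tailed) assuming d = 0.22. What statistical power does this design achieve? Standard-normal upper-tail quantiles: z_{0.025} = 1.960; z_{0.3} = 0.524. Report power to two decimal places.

power ≈ 0.53

For two equal groups, power = Φ(d·√(n/2) − z_{α}).
d·√(n/2) = 0.22 × √(172/2) = 0.22 × 9.274 = 2.040.
z_β = 2.040 − 1.960 = 0.080.
Power = Φ(0.080) = 0.532.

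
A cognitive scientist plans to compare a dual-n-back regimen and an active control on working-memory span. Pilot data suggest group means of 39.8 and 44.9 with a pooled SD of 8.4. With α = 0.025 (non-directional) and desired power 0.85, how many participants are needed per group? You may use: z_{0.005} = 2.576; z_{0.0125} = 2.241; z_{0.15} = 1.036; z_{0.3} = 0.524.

Cohen's d = |M₁ − M₂| / SD_pooled = |39.8 − 44.9| / 8.4 = 5.1 / 8.4 = 0.607.
For two independent groups with equal n: n = 2·((z_{α/2} + z_β) / d)².
z_{α/2} + z_β = 2.241 + 1.036 = 3.277.
n = 2 × (3.277 / 0.607)² = 2 × 5.399² = 2 × 29.15 = 58.3.
Round up to the next whole participant.

n = 59 per group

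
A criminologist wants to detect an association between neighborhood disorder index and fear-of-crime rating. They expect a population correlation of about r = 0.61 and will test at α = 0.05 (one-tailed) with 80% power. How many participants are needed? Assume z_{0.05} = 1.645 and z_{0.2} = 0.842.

Fisher's z: C = ½·ln((1+r)/(1−r)) = ½·ln(4.1282) = 0.7089.
n = ((z_{α} + z_β)/C)² + 3.
(1.645 + 0.842) / 0.7089 = 2.487 / 0.7089 = 3.508.
n = 3.508² + 3 = 12.31 + 3 = 15.3.
Round up.

n = 16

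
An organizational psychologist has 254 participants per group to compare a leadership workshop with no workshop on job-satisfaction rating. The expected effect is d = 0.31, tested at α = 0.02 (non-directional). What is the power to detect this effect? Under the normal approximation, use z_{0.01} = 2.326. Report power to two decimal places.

For two equal groups, power = Φ(d·√(n/2) − z_{α/2}).
d·√(n/2) = 0.31 × √(254/2) = 0.31 × 11.269 = 3.494.
z_β = 3.494 − 2.326 = 1.168.
Power = Φ(1.168) = 0.879.

power ≈ 0.88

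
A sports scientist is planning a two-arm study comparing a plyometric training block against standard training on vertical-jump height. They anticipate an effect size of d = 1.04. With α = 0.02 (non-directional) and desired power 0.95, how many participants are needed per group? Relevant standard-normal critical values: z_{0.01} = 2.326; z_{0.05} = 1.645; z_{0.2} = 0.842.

n = 30 per group

For two independent groups with equal n: n = 2·((z_{α/2} + z_β) / d)².
z_{α/2} + z_β = 2.326 + 1.645 = 3.971.
n = 2 × (3.971 / 1.04)² = 2 × 3.818² = 2 × 14.58 = 29.2.
Round up to the next whole participant.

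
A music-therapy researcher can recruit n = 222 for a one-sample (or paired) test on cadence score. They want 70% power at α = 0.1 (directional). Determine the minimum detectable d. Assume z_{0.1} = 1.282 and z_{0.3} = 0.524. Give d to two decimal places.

For a single sample (or paired design) of n = 222: d_min = (z_{α} + z_β)/√n.
z-sum = 1.282 + 0.524 = 1.806.
d_min = 1.806 / √222 = 1.806 / 14.900 = 0.121.

d_min ≈ 0.12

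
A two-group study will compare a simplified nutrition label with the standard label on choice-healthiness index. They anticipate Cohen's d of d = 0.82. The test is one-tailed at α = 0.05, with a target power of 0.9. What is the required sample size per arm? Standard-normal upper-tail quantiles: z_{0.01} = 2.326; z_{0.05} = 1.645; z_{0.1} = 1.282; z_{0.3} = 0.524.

n = 26 per group

For two independent groups with equal n: n = 2·((z_{α} + z_β) / d)².
z_{α} + z_β = 1.645 + 1.282 = 2.927.
n = 2 × (2.927 / 0.82)² = 2 × 3.570² = 2 × 12.74 = 25.5.
Round up to the next whole participant.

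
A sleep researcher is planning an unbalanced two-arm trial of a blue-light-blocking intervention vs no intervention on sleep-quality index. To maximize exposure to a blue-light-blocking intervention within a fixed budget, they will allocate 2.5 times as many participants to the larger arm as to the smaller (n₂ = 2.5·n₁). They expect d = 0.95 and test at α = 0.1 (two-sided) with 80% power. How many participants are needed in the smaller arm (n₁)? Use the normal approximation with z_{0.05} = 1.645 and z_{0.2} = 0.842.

n₁ = 10

With allocation ratio k = n₂/n₁ = 2.5, Var(x̄₁−x̄₂) = σ²(1/n₁ + 1/(k·n₁)) = σ²·(k+1)/(k·n₁).
So n₁ = (1 + 1/k)·((z_{α/2} + z_β)/d)² = 1.400 × (2.487/0.95)².
n₁ = 1.400 × 6.85 = 9.6.
Round up: n₁ = 10, giving n₂ = 2.5 × 10 = 25.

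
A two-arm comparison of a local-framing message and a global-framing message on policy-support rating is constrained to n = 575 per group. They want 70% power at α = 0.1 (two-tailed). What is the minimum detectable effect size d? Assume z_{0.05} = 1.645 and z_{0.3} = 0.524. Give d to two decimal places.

For two independent groups of n = 575 each: d_min = (z_{α/2} + z_β)·√(2/n).
z-sum = 1.645 + 0.524 = 2.169.
d_min = 2.169 × √(2/575) = 2.169 × 0.0590 = 0.128.

d_min ≈ 0.13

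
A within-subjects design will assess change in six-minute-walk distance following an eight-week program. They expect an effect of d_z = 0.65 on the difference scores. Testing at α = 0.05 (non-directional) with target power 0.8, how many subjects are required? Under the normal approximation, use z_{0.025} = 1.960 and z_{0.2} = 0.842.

For a paired (one-sample on differences) test: n = ((z_{α/2} + z_β) / d)².
z_{α/2} + z_β = 1.960 + 0.842 = 2.802.
n = (2.802 / 0.65)² = 4.311² = 18.58.
Round up.

n = 19 pairs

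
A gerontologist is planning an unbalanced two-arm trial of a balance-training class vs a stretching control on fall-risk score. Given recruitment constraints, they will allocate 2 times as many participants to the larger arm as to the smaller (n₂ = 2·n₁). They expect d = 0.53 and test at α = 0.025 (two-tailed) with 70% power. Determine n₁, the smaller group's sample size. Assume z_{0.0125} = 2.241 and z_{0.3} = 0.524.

n₁ = 41

With allocation ratio k = n₂/n₁ = 2, Var(x̄₁−x̄₂) = σ²(1/n₁ + 1/(k·n₁)) = σ²·(k+1)/(k·n₁).
So n₁ = (1 + 1/k)·((z_{α/2} + z_β)/d)² = 1.500 × (2.765/0.53)².
n₁ = 1.500 × 27.22 = 40.8.
Round up: n₁ = 41, giving n₂ = 2 × 41 = 82.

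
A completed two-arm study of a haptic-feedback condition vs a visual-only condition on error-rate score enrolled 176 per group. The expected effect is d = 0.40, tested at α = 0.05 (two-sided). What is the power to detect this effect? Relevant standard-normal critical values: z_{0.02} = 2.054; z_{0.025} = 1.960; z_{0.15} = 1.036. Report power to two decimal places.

power ≈ 0.96

For two equal groups, power = Φ(d·√(n/2) − z_{α/2}).
d·√(n/2) = 0.40 × √(176/2) = 0.40 × 9.381 = 3.752.
z_β = 3.752 − 1.960 = 1.792.
Power = Φ(1.792) = 0.963.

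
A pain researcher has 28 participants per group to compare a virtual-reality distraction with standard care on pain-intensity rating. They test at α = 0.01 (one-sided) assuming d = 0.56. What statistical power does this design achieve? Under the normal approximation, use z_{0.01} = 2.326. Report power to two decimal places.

For two equal groups, power = Φ(d·√(n/2) − z_{α}).
d·√(n/2) = 0.56 × √(28/2) = 0.56 × 3.742 = 2.095.
z_β = 2.095 − 2.326 = -0.231.
Power = Φ(-0.231) = 0.409.

power ≈ 0.41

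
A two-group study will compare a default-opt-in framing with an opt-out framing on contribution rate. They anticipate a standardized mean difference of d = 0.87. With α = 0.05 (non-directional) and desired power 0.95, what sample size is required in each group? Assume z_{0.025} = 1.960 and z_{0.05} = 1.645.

n = 35 per group

For two independent groups with equal n: n = 2·((z_{α/2} + z_β) / d)².
z_{α/2} + z_β = 1.960 + 1.645 = 3.605.
n = 2 × (3.605 / 0.87)² = 2 × 4.144² = 2 × 17.17 = 34.3.
Round up to the next whole participant.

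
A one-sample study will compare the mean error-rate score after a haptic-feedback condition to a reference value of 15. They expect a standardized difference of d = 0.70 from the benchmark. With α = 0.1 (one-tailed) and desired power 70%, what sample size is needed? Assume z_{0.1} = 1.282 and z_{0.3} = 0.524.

For a one-sample test: n = ((z_{α} + z_β) / d)².
z_{α} + z_β = 1.282 + 0.524 = 1.806.
n = (1.806 / 0.70)² = 2.580² = 6.66.
Round up.

n = 7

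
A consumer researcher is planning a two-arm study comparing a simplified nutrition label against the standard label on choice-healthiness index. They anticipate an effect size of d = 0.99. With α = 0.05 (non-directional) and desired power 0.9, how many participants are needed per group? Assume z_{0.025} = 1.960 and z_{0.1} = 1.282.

n = 22 per group

For two independent groups with equal n: n = 2·((z_{α/2} + z_β) / d)².
z_{α/2} + z_β = 1.960 + 1.282 = 3.242.
n = 2 × (3.242 / 0.99)² = 2 × 3.275² = 2 × 10.72 = 21.4.
Round up to the next whole participant.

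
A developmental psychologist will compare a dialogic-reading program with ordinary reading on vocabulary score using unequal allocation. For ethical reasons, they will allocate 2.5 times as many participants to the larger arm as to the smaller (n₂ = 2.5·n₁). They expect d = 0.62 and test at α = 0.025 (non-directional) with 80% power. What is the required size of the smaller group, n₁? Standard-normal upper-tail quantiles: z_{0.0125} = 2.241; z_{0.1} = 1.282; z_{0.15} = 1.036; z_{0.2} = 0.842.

n₁ = 35

With allocation ratio k = n₂/n₁ = 2.5, Var(x̄₁−x̄₂) = σ²(1/n₁ + 1/(k·n₁)) = σ²·(k+1)/(k·n₁).
So n₁ = (1 + 1/k)·((z_{α/2} + z_β)/d)² = 1.400 × (3.083/0.62)².
n₁ = 1.400 × 24.73 = 34.6.
Round up: n₁ = 35, giving n₂ = ⌈2.5 × 35⌉ = ⌈87.5⌉ = 88.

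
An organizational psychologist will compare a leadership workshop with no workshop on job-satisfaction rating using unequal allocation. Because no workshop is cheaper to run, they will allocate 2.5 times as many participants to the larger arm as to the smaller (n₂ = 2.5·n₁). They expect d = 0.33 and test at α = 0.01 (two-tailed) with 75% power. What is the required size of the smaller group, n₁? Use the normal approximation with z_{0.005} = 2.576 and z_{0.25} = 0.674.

With allocation ratio k = n₂/n₁ = 2.5, Var(x̄₁−x̄₂) = σ²(1/n₁ + 1/(k·n₁)) = σ²·(k+1)/(k·n₁).
So n₁ = (1 + 1/k)·((z_{α/2} + z_β)/d)² = 1.400 × (3.250/0.33)².
n₁ = 1.400 × 96.99 = 135.8.
Round up: n₁ = 136, giving n₂ = 2.5 × 136 = 340.

n₁ = 136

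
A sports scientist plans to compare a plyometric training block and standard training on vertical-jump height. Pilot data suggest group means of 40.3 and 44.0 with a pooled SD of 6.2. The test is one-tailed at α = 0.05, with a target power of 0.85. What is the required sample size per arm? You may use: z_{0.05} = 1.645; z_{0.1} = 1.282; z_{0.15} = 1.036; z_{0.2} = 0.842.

n = 41 per group

Cohen's d = |M₁ − M₂| / SD_pooled = |40.3 − 44.0| / 6.2 = 3.7 / 6.2 = 0.597.
For two independent groups with equal n: n = 2·((z_{α} + z_β) / d)².
z_{α} + z_β = 1.645 + 1.036 = 2.681.
n = 2 × (2.681 / 0.597)² = 2 × 4.491² = 2 × 20.17 = 40.3.
Round up to the next whole participant.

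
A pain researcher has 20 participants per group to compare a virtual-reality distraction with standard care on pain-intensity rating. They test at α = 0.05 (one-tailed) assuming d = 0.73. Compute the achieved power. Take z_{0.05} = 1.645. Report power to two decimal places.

For two equal groups, power = Φ(d·√(n/2) − z_{α}).
d·√(n/2) = 0.73 × √(20/2) = 0.73 × 3.162 = 2.308.
z_β = 2.308 − 1.645 = 0.663.
Power = Φ(0.663) = 0.746.

power ≈ 0.75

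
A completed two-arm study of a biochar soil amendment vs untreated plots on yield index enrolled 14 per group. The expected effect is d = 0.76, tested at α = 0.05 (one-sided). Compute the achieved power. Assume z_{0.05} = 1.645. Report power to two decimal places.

For two equal groups, power = Φ(d·√(n/2) − z_{α}).
d·√(n/2) = 0.76 × √(14/2) = 0.76 × 2.646 = 2.011.
z_β = 2.011 − 1.645 = 0.366.
Power = Φ(0.366) = 0.643.

power ≈ 0.64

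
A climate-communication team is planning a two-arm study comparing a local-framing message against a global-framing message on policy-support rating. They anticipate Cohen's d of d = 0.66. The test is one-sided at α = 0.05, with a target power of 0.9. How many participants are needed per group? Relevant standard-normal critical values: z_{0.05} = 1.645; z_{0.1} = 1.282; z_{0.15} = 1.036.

n = 40 per group

For two independent groups with equal n: n = 2·((z_{α} + z_β) / d)².
z_{α} + z_β = 1.645 + 1.282 = 2.927.
n = 2 × (2.927 / 0.66)² = 2 × 4.435² = 2 × 19.67 = 39.3.
Round up to the next whole participant.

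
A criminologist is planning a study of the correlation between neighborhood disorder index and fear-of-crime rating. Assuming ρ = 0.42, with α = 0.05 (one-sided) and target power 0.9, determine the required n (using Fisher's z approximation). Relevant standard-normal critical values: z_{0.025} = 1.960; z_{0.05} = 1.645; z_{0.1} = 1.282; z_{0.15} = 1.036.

Fisher's z: C = ½·ln((1+r)/(1−r)) = ½·ln(2.4483) = 0.4477.
n = ((z_{α} + z_β)/C)² + 3.
(1.645 + 1.282) / 0.4477 = 2.927 / 0.4477 = 6.538.
n = 6.538² + 3 = 42.74 + 3 = 45.7.
Round up.

n = 46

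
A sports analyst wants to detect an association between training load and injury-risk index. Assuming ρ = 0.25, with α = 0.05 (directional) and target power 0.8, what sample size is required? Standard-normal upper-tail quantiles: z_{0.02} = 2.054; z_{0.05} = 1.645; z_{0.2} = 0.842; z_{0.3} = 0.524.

Fisher's z: C = ½·ln((1+r)/(1−r)) = ½·ln(1.6667) = 0.2554.
n = ((z_{α} + z_β)/C)² + 3.
(1.645 + 0.842) / 0.2554 = 2.487 / 0.2554 = 9.738.
n = 9.738² + 3 = 94.82 + 3 = 97.8.
Round up.

n = 98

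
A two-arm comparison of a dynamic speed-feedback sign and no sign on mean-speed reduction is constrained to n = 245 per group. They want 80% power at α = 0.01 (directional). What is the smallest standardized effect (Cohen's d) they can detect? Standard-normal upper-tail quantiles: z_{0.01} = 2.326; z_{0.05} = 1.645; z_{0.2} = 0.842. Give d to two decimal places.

For two independent groups of n = 245 each: d_min = (z_{α} + z_β)·√(2/n).
z-sum = 2.326 + 0.842 = 3.168.
d_min = 3.168 × √(2/245) = 3.168 × 0.0904 = 0.286.

d_min ≈ 0.29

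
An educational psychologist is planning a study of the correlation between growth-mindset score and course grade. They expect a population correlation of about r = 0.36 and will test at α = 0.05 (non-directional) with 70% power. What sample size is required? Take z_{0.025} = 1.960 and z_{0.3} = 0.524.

n = 47

Fisher's z: C = ½·ln((1+r)/(1−r)) = ½·ln(2.1250) = 0.3769.
n = ((z_{α/2} + z_β)/C)² + 3.
(1.960 + 0.524) / 0.3769 = 2.484 / 0.3769 = 6.591.
n = 6.591² + 3 = 43.44 + 3 = 46.4.
Round up.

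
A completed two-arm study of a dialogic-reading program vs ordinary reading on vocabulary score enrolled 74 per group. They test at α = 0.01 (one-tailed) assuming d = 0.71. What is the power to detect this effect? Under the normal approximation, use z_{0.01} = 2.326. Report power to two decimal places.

power ≈ 0.98

For two equal groups, power = Φ(d·√(n/2) − z_{α}).
d·√(n/2) = 0.71 × √(74/2) = 0.71 × 6.083 = 4.319.
z_β = 4.319 − 2.326 = 1.993.
Power = Φ(1.993) = 0.977.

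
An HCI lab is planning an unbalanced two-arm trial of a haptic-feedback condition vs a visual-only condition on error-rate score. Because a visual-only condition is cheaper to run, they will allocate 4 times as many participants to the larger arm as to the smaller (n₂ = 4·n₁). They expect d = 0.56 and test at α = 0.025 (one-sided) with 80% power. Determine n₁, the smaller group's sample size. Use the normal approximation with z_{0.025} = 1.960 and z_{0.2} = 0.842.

With allocation ratio k = n₂/n₁ = 4, Var(x̄₁−x̄₂) = σ²(1/n₁ + 1/(k·n₁)) = σ²·(k+1)/(k·n₁).
So n₁ = (1 + 1/k)·((z_{α} + z_β)/d)² = 1.250 × (2.802/0.56)².
n₁ = 1.250 × 25.04 = 31.3.
Round up: n₁ = 32, giving n₂ = 4 × 32 = 128.

n₁ = 32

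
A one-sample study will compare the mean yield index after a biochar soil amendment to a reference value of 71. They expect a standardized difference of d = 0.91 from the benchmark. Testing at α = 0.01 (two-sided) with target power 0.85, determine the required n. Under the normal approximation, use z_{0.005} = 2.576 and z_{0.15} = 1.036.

n = 16

For a one-sample test: n = ((z_{α/2} + z_β) / d)².
z_{α/2} + z_β = 2.576 + 1.036 = 3.612.
n = (3.612 / 0.91)² = 3.969² = 15.75.
Round up.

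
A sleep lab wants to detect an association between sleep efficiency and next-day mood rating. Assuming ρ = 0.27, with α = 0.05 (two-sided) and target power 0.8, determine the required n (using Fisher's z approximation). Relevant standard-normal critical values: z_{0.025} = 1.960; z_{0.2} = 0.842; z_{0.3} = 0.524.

Fisher's z: C = ½·ln((1+r)/(1−r)) = ½·ln(1.7397) = 0.2769.
n = ((z_{α/2} + z_β)/C)² + 3.
(1.960 + 0.842) / 0.2769 = 2.802 / 0.2769 = 10.119.
n = 10.119² + 3 = 102.40 + 3 = 105.4.
Round up.

n = 106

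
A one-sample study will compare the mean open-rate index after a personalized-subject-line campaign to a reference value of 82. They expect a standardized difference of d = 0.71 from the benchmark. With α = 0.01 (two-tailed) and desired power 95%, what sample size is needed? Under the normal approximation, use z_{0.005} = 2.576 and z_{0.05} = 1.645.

For a one-sample test: n = ((z_{α/2} + z_β) / d)².
z_{α/2} + z_β = 2.576 + 1.645 = 4.221.
n = (4.221 / 0.71)² = 5.945² = 35.34.
Round up.

n = 36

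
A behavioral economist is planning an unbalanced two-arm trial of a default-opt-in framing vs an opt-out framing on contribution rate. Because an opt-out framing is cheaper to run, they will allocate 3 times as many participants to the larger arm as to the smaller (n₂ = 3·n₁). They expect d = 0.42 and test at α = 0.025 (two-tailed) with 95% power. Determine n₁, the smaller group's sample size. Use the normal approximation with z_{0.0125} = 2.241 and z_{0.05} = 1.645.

With allocation ratio k = n₂/n₁ = 3, Var(x̄₁−x̄₂) = σ²(1/n₁ + 1/(k·n₁)) = σ²·(k+1)/(k·n₁).
So n₁ = (1 + 1/k)·((z_{α/2} + z_β)/d)² = 1.333 × (3.886/0.42)².
n₁ = 1.333 × 85.61 = 114.1.
Round up: n₁ = 115, giving n₂ = 3 × 115 = 345.

n₁ = 115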